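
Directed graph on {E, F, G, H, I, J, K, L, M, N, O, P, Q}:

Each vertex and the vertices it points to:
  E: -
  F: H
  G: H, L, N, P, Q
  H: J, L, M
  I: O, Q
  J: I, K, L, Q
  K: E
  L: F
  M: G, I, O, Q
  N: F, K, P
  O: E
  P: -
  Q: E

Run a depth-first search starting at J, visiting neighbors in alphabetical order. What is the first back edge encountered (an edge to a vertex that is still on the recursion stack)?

DFS from J (visiting neighbors in alphabetical order); mark gray on enter, black on exit:
J gray
  I gray
    O gray
      E gray
      E black
    O black
    Q gray
      Q→E: E black — skip
    Q black
  I black
  K gray
    K→E: E black — skip
  K black
  L gray
    F gray
      H gray
        H→J: J is gray → back edge
First back edge: H → J.

H->J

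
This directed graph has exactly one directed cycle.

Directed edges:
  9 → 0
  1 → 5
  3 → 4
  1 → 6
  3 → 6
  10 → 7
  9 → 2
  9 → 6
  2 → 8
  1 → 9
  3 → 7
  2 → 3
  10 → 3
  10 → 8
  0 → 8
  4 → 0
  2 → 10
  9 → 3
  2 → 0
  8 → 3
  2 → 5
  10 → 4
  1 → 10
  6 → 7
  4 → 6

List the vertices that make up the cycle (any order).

0, 3, 4, 8

DFS with gray/black marking from 0:
0 gray
  8 gray
    3 gray
      4 gray
        6 gray
          7 gray
          7 black
        6 black
        4→0: 0 is gray → back edge
Back edge closes the cycle 0 → 8 → 3 → 4 → 0; its vertices are {0, 3, 4, 8}.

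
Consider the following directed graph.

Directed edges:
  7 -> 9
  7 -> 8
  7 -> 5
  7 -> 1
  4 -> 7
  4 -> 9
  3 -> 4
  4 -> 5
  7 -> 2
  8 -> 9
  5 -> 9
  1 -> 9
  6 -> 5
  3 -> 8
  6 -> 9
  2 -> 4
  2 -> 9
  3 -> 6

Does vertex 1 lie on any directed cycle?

No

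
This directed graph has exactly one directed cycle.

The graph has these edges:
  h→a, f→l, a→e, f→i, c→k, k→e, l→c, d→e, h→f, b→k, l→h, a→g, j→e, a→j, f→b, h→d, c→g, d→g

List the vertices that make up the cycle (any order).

DFS with gray/black marking from f:
f gray
  b gray
    k gray
      e gray
      e black
    k black
  b black
  l gray
    c gray
      g gray
      g black
      c→k: k black — skip
    c black
    h gray
      d gray
        d→e: e black — skip
        d→g: g black — skip
      d black
      a gray
        a→g: g black — skip
        a→e: e black — skip
        j gray
          j→e: e black — skip
        j black
      a black
      h→f: f is gray → back edge
Back edge closes the cycle f → l → h → f; its vertices are {f, h, l}.

f, h, l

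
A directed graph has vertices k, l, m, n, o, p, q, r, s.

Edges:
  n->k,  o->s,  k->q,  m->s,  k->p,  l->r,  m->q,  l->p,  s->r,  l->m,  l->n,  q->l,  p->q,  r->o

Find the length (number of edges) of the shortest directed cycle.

For each vertex v, BFS finds the shortest path from v back to v.
The shortest such closed walk is l → m → q → l, length 3.

3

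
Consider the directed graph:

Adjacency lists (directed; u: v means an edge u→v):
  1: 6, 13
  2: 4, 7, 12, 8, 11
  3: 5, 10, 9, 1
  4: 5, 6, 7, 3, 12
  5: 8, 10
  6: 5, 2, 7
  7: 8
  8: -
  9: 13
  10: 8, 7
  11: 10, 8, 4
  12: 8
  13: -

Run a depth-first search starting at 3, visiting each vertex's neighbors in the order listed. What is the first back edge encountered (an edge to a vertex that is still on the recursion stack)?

4→6

DFS from 3 (visiting each vertex's neighbors in the order listed); mark gray on enter, black on exit:
3 gray
  5 gray
    8 gray
    8 black
    10 gray
      10→8: 8 black — skip
      7 gray
        7→8: 8 black — skip
      7 black
    10 black
  5 black
  3→10: 10 black — skip
  9 gray
    13 gray
    13 black
  9 black
  1 gray
    6 gray
      6→5: 5 black — skip
      2 gray
        4 gray
          4→5: 5 black — skip
          4→6: 6 is gray → back edge
First back edge: 4 → 6.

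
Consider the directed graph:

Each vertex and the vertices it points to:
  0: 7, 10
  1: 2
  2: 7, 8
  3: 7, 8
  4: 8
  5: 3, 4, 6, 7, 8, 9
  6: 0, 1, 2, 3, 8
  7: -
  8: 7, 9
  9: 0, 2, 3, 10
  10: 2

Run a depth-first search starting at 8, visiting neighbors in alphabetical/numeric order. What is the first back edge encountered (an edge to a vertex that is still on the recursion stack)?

2->8

DFS from 8 (visiting neighbors in alphabetical/numeric order); mark gray on enter, black on exit:
8 gray
  7 gray
  7 black
  9 gray
    0 gray
      0→7: 7 black — skip
      10 gray
        2 gray
          2→7: 7 black — skip
          2→8: 8 is gray → back edge
First back edge: 2 → 8.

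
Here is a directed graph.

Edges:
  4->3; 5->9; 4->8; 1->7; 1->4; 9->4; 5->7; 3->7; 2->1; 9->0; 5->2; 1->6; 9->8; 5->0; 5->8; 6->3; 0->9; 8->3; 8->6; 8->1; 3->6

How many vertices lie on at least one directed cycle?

7

A vertex is on a directed cycle iff it belongs to a strongly connected component of size ≥ 2 (or has a self-loop).
The vertices on cycles are {0, 1, 3, 4, 6, 8, 9} — 7 in total.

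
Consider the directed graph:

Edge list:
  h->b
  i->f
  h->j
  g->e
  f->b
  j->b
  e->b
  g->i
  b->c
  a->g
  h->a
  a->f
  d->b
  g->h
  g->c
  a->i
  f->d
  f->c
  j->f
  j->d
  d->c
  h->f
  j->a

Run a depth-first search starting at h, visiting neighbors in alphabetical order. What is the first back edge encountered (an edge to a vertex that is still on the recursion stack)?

g->h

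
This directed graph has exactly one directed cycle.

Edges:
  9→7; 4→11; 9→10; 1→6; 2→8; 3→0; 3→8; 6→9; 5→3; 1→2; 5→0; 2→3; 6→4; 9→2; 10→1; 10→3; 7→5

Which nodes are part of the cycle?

DFS with gray/black marking from 6:
6 gray
  4 gray
    11 gray
    11 black
  4 black
  9 gray
    2 gray
      3 gray
        8 gray
        8 black
        0 gray
        0 black
      3 black
      2→8: 8 black — skip
    2 black
    7 gray
      5 gray
        5→0: 0 black — skip
        5→3: 3 black — skip
      5 black
    7 black
    10 gray
      1 gray
        1→2: 2 black — skip
        1→6: 6 is gray → back edge
Back edge closes the cycle 6 → 9 → 10 → 1 → 6; its vertices are {1, 6, 9, 10}.

1, 6, 9, 10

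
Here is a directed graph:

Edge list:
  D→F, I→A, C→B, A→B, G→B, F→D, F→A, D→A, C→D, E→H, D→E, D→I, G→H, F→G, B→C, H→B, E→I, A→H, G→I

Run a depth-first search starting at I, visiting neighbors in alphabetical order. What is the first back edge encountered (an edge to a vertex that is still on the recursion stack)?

DFS from I (visiting neighbors in alphabetical order); mark gray on enter, black on exit:
I gray
  A gray
    B gray
      C gray
        C→B: B is gray → back edge
First back edge: C → B.

C->B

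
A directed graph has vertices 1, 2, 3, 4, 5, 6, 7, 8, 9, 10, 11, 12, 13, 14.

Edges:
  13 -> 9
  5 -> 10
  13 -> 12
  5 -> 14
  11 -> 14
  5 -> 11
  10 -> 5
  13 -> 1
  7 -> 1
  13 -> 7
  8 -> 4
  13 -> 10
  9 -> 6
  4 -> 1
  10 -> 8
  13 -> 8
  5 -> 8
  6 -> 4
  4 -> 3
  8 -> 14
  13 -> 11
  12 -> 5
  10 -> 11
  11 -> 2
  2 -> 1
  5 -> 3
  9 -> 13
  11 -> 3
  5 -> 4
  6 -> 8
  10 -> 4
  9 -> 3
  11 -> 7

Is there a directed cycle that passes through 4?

No

4 lies on a cycle iff there is a path from 4 back to itself.
Exploring from 4, it never reaches itself; equivalently, its strongly connected component is a singleton.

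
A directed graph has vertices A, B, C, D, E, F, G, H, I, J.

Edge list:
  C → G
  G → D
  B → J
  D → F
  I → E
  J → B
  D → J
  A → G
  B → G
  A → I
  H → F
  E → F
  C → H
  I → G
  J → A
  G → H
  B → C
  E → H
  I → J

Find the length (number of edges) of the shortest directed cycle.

For each vertex v, BFS finds the shortest path from v back to v.
The shortest such closed walk is J → B → J, length 2.

2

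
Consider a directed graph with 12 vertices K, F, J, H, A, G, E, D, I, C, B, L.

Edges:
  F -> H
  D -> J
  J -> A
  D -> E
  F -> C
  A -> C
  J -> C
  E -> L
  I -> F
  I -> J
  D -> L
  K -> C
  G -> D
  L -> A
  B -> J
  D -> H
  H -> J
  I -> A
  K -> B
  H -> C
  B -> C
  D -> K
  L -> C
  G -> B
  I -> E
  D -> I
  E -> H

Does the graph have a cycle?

No

DFS with white/gray/black marking, starting from H:
H gray
  C gray
  C black
  J gray
    J→C: C black — skip
    A gray
      A→C: C black — skip
    A black
  J black
H black
K gray
  B gray
    B→J: J black — skip
    B→C: C black — skip
  B black
  K→C: C black — skip
K black
F gray
  F→C: C black — skip
  F→H: H black — skip
F black
G gray
  G→B: B black — skip
  D gray
    D→H: H black — skip
    L gray
      L→C: C black — skip
      L→A: A black — skip
    L black
    I gray
      E gray
        E→H: H black — skip
        E→L: L black — skip
      E black
      I→A: A black — skip
      I→J: J black — skip
      I→F: F black — skip
    I black
    D→E: E black — skip
    D→J: J black — skip
    D→K: K black — skip
  D black
G black
Every edge goes to a white or black vertex — no back edge, so the graph is acyclic.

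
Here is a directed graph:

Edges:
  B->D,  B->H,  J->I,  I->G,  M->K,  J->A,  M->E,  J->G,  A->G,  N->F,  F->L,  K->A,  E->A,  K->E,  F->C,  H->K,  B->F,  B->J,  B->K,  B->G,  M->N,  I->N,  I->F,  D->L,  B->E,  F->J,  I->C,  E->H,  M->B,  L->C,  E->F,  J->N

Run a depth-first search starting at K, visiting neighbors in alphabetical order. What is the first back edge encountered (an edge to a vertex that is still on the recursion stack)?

DFS from K (visiting neighbors in alphabetical order); mark gray on enter, black on exit:
K gray
  A gray
    G gray
    G black
  A black
  E gray
    E→A: A black — skip
    F gray
      C gray
      C black
      J gray
        J→A: A black — skip
        J→G: G black — skip
        I gray
          I→C: C black — skip
          I→F: F is gray → back edge
First back edge: I → F.

I→F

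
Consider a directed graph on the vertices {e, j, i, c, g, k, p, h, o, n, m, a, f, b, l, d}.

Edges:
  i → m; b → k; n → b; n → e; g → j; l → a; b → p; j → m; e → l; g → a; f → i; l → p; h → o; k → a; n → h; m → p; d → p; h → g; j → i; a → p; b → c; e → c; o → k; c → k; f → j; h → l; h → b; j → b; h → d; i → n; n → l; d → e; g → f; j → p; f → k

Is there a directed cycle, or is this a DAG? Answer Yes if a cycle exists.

DFS with white/gray/black marking, starting from n:
n gray
  h gray
    g gray
      j gray
        p gray
        p black
        i gray
          i→n: n is gray → back edge
Back edge found, so a cycle exists: n → h → g → j → i → n.

Yes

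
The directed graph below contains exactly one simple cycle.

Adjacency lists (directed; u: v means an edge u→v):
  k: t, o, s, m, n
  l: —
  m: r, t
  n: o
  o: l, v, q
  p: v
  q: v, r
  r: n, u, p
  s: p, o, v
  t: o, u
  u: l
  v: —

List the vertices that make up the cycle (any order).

DFS with gray/black marking from r:
r gray
  n gray
    o gray
      l gray
      l black
      v gray
      v black
      q gray
        q→v: v black — skip
        q→r: r is gray → back edge
Back edge closes the cycle r → n → o → q → r; its vertices are {n, o, q, r}.

n, o, q, r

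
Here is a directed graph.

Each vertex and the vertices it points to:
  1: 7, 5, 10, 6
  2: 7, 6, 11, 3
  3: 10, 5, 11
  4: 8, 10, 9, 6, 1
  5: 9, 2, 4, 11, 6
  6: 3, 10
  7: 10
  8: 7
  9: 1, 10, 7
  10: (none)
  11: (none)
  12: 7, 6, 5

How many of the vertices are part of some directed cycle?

7

A vertex is on a directed cycle iff it belongs to a strongly connected component of size ≥ 2 (or has a self-loop).
The vertices on cycles are {1, 2, 3, 4, 5, 6, 9} — 7 in total.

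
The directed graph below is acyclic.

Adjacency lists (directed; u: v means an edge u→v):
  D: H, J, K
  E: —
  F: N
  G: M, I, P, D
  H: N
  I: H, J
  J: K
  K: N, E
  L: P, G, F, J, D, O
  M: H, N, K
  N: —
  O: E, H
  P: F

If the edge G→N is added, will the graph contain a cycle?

No

Adding G→N creates a cycle iff N can already reach G.
Explore from N: no path reaches G. The graph stays acyclic.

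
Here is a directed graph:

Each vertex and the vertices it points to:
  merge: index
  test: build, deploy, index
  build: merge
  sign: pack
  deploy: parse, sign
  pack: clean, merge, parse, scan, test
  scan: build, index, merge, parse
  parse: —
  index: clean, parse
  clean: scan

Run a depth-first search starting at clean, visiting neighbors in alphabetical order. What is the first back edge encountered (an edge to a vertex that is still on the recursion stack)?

DFS from clean (visiting neighbors in alphabetical order); mark gray on enter, black on exit:
clean gray
  scan gray
    build gray
      merge gray
        index gray
          index→clean: clean is gray → back edge
First back edge: index → clean.

index→clean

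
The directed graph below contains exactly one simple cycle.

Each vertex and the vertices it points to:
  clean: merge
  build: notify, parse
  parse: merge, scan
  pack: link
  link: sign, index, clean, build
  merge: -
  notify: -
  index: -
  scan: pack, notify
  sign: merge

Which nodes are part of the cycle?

link, pack, scan, build, parse

DFS with gray/black marking from pack:
pack gray
  link gray
    sign gray
      merge gray
      merge black
    sign black
    index gray
    index black
    clean gray
      clean→merge: merge black — skip
    clean black
    build gray
      notify gray
      notify black
      parse gray
        parse→merge: merge black — skip
        scan gray
          scan→pack: pack is gray → back edge
Back edge closes the cycle pack → link → build → parse → scan → pack; its vertices are {link, pack, scan, build, parse}.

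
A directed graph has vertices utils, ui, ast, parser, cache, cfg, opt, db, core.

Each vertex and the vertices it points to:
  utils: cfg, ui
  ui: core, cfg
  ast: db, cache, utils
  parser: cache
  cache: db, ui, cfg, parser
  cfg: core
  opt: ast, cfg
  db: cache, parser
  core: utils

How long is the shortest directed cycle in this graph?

For each vertex v, BFS finds the shortest path from v back to v.
The shortest such closed walk is db → cache → db, length 2.

2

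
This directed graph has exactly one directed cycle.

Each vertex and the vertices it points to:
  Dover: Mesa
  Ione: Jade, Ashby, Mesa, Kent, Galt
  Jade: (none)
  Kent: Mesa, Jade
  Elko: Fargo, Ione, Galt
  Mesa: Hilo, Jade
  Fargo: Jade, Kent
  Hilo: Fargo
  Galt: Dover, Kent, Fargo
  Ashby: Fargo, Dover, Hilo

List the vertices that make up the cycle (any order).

Hilo, Kent, Mesa, Fargo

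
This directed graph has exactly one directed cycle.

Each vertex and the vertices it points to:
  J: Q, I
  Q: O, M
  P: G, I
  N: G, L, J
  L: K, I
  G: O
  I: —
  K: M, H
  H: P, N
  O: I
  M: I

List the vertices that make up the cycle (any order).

DFS with gray/black marking from N:
N gray
  G gray
    O gray
      I gray
      I black
    O black
  G black
  L gray
    K gray
      M gray
        M→I: I black — skip
      M black
      H gray
        P gray
          P→G: G black — skip
          P→I: I black — skip
        P black
        H→N: N is gray → back edge
Back edge closes the cycle N → L → K → H → N; its vertices are {H, K, L, N}.

H, K, L, N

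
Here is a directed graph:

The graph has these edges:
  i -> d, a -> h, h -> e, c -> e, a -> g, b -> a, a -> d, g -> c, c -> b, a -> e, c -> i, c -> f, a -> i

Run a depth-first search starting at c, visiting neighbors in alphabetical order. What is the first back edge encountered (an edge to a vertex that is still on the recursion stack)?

g→c

DFS from c (visiting neighbors in alphabetical order); mark gray on enter, black on exit:
c gray
  b gray
    a gray
      d gray
      d black
      e gray
      e black
      g gray
        g→c: c is gray → back edge
First back edge: g → c.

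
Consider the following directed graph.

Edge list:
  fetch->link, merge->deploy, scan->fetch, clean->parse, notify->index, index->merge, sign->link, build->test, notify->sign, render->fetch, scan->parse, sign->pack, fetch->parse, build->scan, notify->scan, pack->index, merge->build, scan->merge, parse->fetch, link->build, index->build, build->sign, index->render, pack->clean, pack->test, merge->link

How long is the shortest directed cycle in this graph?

For each vertex v, BFS finds the shortest path from v back to v.
The shortest such closed walk is parse → fetch → parse, length 2.

2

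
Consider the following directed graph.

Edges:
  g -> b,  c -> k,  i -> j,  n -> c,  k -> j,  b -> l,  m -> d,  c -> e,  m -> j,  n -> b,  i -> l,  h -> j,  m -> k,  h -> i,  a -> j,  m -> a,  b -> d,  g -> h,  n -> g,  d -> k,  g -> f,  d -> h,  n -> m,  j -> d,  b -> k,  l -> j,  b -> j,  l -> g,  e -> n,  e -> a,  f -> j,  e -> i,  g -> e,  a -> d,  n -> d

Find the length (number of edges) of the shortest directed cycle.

For each vertex v, BFS finds the shortest path from v back to v.
The shortest such closed walk is n → c → e → n, length 3.

3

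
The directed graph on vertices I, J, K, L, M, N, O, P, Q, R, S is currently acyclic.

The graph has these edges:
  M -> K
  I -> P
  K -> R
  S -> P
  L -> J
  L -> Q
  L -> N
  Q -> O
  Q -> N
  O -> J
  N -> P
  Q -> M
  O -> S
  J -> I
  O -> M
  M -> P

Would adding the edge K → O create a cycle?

Adding K→O creates a cycle iff O can already reach K.
Path from O: O → M → K.
So O → … → K → O is a cycle.

Yes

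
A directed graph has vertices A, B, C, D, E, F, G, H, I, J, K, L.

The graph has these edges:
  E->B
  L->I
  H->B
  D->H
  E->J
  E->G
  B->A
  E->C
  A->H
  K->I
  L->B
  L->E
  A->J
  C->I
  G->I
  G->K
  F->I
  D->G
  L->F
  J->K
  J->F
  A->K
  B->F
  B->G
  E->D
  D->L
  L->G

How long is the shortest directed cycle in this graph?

For each vertex v, BFS finds the shortest path from v back to v.
The shortest such closed walk is E → D → L → E, length 3.

3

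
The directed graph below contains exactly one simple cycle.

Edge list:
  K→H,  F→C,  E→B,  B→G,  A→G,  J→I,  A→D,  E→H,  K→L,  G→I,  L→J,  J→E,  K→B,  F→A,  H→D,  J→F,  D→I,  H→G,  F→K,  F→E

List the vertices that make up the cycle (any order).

F, J, K, L

DFS with gray/black marking from J:
J gray
  F gray
    E gray
      B gray
        G gray
          I gray
          I black
        G black
      B black
      H gray
        D gray
          D→I: I black — skip
        D black
        H→G: G black — skip
      H black
    E black
    C gray
    C black
    K gray
      L gray
        L→J: J is gray → back edge
Back edge closes the cycle J → F → K → L → J; its vertices are {F, J, K, L}.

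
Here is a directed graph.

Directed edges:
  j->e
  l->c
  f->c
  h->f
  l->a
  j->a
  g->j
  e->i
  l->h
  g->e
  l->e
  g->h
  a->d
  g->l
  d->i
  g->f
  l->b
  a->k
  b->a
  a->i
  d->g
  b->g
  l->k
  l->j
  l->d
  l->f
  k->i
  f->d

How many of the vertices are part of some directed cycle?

8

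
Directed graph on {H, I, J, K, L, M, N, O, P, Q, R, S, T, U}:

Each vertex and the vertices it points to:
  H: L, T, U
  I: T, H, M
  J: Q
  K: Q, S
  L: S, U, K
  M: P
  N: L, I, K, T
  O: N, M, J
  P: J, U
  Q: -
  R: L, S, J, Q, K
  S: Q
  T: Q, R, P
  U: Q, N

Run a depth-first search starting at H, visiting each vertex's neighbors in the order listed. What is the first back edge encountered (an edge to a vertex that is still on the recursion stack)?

DFS from H (visiting each vertex's neighbors in the order listed); mark gray on enter, black on exit:
H gray
  L gray
    S gray
      Q gray
      Q black
    S black
    U gray
      U→Q: Q black — skip
      N gray
        N→L: L is gray → back edge
First back edge: N → L.

N->L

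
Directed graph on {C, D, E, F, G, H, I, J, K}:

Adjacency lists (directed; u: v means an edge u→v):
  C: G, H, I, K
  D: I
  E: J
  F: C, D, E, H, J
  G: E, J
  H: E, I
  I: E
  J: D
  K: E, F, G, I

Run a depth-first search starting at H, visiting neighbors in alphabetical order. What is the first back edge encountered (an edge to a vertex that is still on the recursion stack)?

DFS from H (visiting neighbors in alphabetical order); mark gray on enter, black on exit:
H gray
  E gray
    J gray
      D gray
        I gray
          I→E: E is gray → back edge
First back edge: I → E.

I→E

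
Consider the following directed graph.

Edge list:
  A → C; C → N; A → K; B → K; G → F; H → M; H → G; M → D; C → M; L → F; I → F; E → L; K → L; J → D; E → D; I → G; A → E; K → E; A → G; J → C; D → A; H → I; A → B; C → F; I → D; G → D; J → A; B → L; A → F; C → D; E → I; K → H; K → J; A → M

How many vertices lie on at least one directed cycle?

A vertex is on a directed cycle iff it belongs to a strongly connected component of size ≥ 2 (or has a self-loop).
The vertices on cycles are {A, B, C, D, E, G, H, I, J, K, M} — 11 in total.

11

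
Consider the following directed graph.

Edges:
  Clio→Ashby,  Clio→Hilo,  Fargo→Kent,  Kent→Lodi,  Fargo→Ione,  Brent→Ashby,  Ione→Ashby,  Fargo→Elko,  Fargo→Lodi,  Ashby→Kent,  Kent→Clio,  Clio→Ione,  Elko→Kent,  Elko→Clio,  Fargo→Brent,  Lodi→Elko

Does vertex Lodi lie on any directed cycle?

Yes

Lodi is on a cycle iff Lodi can reach itself via ≥1 edge.
Lodi → Elko → Kent → Lodi — yes.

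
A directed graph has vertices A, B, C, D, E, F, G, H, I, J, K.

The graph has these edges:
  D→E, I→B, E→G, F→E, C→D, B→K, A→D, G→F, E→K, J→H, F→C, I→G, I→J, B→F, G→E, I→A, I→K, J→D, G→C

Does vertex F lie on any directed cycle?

F is on a cycle iff F can reach itself via ≥1 edge.
F → E → G → F — yes.

Yes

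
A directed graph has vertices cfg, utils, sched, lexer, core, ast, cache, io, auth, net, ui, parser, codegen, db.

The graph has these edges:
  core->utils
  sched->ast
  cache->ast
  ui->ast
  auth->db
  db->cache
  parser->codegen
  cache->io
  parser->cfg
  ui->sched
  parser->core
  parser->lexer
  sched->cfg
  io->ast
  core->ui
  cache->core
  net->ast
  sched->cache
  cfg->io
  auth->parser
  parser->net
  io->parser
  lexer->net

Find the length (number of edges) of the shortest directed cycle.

3

For each vertex v, BFS finds the shortest path from v back to v.
The shortest such closed walk is parser → cfg → io → parser, length 3.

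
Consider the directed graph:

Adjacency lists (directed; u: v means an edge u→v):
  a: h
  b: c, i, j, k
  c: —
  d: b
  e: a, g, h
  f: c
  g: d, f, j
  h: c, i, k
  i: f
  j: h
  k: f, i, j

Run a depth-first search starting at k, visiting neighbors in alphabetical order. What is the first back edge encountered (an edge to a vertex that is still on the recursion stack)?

h->k

DFS from k (visiting neighbors in alphabetical order); mark gray on enter, black on exit:
k gray
  f gray
    c gray
    c black
  f black
  i gray
    i→f: f black — skip
  i black
  j gray
    h gray
      h→c: c black — skip
      h→i: i black — skip
      h→k: k is gray → back edge
First back edge: h → k.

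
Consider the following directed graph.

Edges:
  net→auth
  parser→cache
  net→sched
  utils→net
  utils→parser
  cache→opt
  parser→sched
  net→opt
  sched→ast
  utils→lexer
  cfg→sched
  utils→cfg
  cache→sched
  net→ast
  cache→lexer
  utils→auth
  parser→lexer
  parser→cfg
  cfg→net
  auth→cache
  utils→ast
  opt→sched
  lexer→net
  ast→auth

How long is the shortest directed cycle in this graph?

4

For each vertex v, BFS finds the shortest path from v back to v.
The shortest such closed walk is lexer → net → auth → cache → lexer, length 4.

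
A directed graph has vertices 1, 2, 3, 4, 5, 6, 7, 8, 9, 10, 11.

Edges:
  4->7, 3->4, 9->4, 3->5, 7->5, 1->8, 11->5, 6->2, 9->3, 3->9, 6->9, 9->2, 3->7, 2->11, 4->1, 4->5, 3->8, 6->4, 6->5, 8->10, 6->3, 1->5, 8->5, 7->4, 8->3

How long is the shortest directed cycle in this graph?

2

For each vertex v, BFS finds the shortest path from v back to v.
The shortest such closed walk is 3 → 8 → 3, length 2.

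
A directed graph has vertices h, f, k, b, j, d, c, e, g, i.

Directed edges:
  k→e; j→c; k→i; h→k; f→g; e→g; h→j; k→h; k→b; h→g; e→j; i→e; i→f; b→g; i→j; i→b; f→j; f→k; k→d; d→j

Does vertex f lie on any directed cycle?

f is on a cycle iff f can reach itself via ≥1 edge.
f → k → i → f — yes.

Yes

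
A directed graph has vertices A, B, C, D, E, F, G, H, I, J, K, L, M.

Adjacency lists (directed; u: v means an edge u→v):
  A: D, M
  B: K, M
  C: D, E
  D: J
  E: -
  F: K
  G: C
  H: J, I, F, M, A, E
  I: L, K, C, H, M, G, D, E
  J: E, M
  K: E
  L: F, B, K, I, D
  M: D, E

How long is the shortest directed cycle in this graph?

2

For each vertex v, BFS finds the shortest path from v back to v.
The shortest such closed walk is I → H → I, length 2.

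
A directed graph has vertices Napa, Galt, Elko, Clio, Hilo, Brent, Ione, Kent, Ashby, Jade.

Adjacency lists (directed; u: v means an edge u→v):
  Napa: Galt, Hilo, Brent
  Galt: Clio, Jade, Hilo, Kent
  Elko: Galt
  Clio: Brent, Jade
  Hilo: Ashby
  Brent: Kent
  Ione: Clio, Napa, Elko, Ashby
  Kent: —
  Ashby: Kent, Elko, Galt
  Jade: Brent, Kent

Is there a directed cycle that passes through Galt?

Galt is on a cycle iff Galt can reach itself via ≥1 edge.
Galt → Hilo → Ashby → Galt — yes.

Yes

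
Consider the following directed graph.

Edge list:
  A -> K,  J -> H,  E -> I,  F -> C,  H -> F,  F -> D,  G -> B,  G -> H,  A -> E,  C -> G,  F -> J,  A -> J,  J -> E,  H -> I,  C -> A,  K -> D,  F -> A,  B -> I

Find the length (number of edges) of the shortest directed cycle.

For each vertex v, BFS finds the shortest path from v back to v.
The shortest such closed walk is F → J → H → F, length 3.

3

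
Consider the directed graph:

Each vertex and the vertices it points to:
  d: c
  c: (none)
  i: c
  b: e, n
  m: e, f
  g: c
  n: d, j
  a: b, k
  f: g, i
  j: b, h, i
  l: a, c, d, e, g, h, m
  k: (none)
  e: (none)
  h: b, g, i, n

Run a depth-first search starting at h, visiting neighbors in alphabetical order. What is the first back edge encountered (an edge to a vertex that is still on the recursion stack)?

DFS from h (visiting neighbors in alphabetical order); mark gray on enter, black on exit:
h gray
  b gray
    e gray
    e black
    n gray
      d gray
        c gray
        c black
      d black
      j gray
        j→b: b is gray → back edge
First back edge: j → b.

j->b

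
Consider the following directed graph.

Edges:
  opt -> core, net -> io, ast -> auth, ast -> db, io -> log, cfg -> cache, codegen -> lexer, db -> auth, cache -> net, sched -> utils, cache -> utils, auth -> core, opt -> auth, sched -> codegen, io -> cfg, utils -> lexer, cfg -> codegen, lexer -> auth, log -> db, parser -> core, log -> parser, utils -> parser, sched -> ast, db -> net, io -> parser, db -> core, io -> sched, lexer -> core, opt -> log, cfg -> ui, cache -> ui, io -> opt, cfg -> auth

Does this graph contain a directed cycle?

Yes

DFS with white/gray/black marking, starting from parser:
parser gray
  core gray
  core black
parser black
sched gray
  ast gray
    auth gray
      auth→core: core black — skip
    auth black
    db gray
      net gray
        io gray
          log gray
            log→db: db is gray → back edge
Back edge found, so a cycle exists: db → net → io → log → db.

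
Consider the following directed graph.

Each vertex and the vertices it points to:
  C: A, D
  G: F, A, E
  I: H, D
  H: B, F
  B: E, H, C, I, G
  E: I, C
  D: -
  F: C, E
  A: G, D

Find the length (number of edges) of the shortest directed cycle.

2

For each vertex v, BFS finds the shortest path from v back to v.
The shortest such closed walk is H → B → H, length 2.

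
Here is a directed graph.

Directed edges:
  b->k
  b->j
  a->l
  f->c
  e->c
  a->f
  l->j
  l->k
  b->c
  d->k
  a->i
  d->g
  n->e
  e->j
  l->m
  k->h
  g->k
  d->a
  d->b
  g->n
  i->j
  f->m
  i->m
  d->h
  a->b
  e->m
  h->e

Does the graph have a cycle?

DFS with white/gray/black marking, starting from i:
i gray
  m gray
  m black
  j gray
  j black
i black
a gray
  f gray
    c gray
    c black
    f→m: m black — skip
  f black
  a→i: i black — skip
  l gray
    k gray
      h gray
        e gray
          e→j: j black — skip
          e→c: c black — skip
          e→m: m black — skip
        e black
      h black
    k black
    l→m: m black — skip
    l→j: j black — skip
  l black
  b gray
    b→c: c black — skip
    b→j: j black — skip
    b→k: k black — skip
  b black
a black
d gray
  d→a: a black — skip
  d→k: k black — skip
  g gray
    g→k: k black — skip
    n gray
      n→e: e black — skip
    n black
  g black
  d→b: b black — skip
  d→h: h black — skip
d black
Every edge goes to a white or black vertex — no back edge, so the graph is acyclic.

No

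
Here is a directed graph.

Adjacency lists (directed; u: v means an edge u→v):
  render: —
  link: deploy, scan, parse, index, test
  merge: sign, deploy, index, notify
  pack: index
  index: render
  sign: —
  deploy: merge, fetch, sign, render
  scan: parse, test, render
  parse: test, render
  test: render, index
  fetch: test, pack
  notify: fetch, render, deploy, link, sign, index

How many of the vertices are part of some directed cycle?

4

A vertex is on a directed cycle iff it belongs to a strongly connected component of size ≥ 2 (or has a self-loop).
The vertices on cycles are {link, merge, deploy, notify} — 4 in total.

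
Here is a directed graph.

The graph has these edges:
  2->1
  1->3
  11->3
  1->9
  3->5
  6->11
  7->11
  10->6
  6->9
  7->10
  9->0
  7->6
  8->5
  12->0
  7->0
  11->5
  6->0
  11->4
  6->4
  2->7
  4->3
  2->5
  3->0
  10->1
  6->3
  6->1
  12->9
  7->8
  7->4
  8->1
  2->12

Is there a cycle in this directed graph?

DFS with white/gray/black marking, starting from 1:
1 gray
  9 gray
    0 gray
    0 black
  9 black
  3 gray
    5 gray
    5 black
    3→0: 0 black — skip
  3 black
1 black
2 gray
  7 gray
    8 gray
      8→5: 5 black — skip
      8→1: 1 black — skip
    8 black
    10 gray
      6 gray
        11 gray
          11→3: 3 black — skip
          4 gray
            4→3: 3 black — skip
          4 black
          11→5: 5 black — skip
        11 black
        6→0: 0 black — skip
        6→4: 4 black — skip
        6→1: 1 black — skip
        6→9: 9 black — skip
        6→3: 3 black — skip
      6 black
      10→1: 1 black — skip
    10 black
    7→6: 6 black — skip
    7→11: 11 black — skip
    7→0: 0 black — skip
    7→4: 4 black — skip
  7 black
  12 gray
    12→9: 9 black — skip
    12→0: 0 black — skip
  12 black
  2→1: 1 black — skip
  2→5: 5 black — skip
2 black
Every edge goes to a white or black vertex — no back edge, so the graph is acyclic.

No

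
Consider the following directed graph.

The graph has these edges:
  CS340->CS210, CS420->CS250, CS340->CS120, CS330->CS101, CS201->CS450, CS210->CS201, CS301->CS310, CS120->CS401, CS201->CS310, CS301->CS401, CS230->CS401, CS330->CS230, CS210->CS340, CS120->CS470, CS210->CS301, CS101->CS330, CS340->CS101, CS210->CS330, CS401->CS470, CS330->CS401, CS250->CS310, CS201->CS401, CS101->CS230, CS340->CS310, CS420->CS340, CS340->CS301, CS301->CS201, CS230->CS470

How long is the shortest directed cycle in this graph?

For each vertex v, BFS finds the shortest path from v back to v.
The shortest such closed walk is CS340 → CS210 → CS340, length 2.

2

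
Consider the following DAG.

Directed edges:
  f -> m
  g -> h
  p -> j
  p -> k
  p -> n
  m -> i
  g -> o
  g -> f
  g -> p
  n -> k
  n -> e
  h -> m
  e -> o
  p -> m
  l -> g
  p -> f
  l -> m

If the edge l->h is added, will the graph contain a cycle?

Adding l→h creates a cycle iff h can already reach l.
Explore from h: no path reaches l. The graph stays acyclic.

No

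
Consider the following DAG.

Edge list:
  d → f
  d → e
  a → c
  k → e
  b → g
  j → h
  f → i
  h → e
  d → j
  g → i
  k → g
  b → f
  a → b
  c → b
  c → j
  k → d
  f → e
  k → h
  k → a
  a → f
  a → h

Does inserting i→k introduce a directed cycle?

Yes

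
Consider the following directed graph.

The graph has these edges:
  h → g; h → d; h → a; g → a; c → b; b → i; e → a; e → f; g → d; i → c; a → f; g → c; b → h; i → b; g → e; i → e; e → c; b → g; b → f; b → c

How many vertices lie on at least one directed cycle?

6

A vertex is on a directed cycle iff it belongs to a strongly connected component of size ≥ 2 (or has a self-loop).
The vertices on cycles are {b, c, e, g, h, i} — 6 in total.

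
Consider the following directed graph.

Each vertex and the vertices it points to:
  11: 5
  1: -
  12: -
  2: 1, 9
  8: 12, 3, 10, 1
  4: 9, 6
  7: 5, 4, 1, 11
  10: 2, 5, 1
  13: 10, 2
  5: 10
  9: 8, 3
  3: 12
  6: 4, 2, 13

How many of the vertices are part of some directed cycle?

A vertex is on a directed cycle iff it belongs to a strongly connected component of size ≥ 2 (or has a self-loop).
The vertices on cycles are {2, 4, 5, 6, 8, 9, 10} — 7 in total.

7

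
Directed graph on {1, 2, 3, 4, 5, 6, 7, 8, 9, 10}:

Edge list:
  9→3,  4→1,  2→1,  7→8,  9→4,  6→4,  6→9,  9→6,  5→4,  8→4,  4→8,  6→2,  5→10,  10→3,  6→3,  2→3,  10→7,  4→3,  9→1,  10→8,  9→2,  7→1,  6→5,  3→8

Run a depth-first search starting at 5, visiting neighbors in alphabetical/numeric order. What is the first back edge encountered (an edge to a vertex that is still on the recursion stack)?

DFS from 5 (visiting neighbors in alphabetical/numeric order); mark gray on enter, black on exit:
5 gray
  4 gray
    1 gray
    1 black
    3 gray
      8 gray
        8→4: 4 is gray → back edge
First back edge: 8 → 4.

8→4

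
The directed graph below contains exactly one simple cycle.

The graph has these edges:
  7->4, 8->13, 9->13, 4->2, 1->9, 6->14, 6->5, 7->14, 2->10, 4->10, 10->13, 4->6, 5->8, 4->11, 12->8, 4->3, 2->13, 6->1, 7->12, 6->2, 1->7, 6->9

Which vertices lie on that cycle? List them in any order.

1, 4, 6, 7

DFS with gray/black marking from 4:
4 gray
  11 gray
  11 black
  6 gray
    9 gray
      13 gray
      13 black
    9 black
    5 gray
      8 gray
        8→13: 13 black — skip
      8 black
    5 black
    2 gray
      2→13: 13 black — skip
      10 gray
        10→13: 13 black — skip
      10 black
    2 black
    1 gray
      1→9: 9 black — skip
      7 gray
        7→4: 4 is gray → back edge
Back edge closes the cycle 4 → 6 → 1 → 7 → 4; its vertices are {1, 4, 6, 7}.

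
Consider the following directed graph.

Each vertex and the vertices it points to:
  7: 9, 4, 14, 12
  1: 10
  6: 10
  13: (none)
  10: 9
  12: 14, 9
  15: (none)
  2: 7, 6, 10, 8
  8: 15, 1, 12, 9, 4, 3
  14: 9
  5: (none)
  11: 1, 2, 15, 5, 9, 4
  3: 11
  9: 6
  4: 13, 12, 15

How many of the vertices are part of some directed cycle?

7

A vertex is on a directed cycle iff it belongs to a strongly connected component of size ≥ 2 (or has a self-loop).
The vertices on cycles are {2, 3, 6, 8, 9, 10, 11} — 7 in total.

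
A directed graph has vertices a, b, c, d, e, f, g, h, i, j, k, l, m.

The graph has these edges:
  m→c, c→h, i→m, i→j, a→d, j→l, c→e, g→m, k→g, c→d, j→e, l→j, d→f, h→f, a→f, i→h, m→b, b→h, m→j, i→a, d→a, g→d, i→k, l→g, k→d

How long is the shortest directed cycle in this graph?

For each vertex v, BFS finds the shortest path from v back to v.
The shortest such closed walk is a → d → a, length 2.

2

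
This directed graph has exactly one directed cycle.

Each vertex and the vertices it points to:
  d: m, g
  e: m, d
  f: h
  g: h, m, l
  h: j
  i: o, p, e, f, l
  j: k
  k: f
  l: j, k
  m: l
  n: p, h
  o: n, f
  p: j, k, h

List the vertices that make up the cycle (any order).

DFS with gray/black marking from f:
f gray
  h gray
    j gray
      k gray
        k→f: f is gray → back edge
Back edge closes the cycle f → h → j → k → f; its vertices are {f, h, j, k}.

f, h, j, k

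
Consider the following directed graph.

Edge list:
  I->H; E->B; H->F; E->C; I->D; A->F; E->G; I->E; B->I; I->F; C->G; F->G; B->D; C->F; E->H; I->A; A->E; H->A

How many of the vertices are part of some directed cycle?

A vertex is on a directed cycle iff it belongs to a strongly connected component of size ≥ 2 (or has a self-loop).
The vertices on cycles are {A, B, E, H, I} — 5 in total.

5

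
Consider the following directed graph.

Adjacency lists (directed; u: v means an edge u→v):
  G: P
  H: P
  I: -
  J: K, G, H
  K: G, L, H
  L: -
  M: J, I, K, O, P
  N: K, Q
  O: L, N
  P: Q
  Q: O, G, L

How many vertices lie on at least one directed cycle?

7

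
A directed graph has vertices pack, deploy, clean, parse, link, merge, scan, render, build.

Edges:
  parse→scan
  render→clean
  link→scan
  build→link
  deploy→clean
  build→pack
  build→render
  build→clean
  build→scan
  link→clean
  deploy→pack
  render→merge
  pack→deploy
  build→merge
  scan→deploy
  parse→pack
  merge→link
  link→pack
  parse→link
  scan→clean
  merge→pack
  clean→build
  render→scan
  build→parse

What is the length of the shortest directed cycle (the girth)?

2

For each vertex v, BFS finds the shortest path from v back to v.
The shortest such closed walk is build → clean → build, length 2.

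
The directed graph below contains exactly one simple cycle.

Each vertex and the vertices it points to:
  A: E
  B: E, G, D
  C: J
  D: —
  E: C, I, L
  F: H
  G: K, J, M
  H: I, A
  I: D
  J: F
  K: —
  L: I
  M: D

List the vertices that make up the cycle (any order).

DFS with gray/black marking from E:
E gray
  C gray
    J gray
      F gray
        H gray
          I gray
            D gray
            D black
          I black
          A gray
            A→E: E is gray → back edge
Back edge closes the cycle E → C → J → F → H → A → E; its vertices are {A, C, E, F, H, J}.

A, C, E, F, H, J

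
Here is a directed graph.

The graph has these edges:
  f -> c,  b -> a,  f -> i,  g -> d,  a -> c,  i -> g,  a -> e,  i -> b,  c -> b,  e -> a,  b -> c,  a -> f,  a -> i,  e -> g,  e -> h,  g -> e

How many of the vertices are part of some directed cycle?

A vertex is on a directed cycle iff it belongs to a strongly connected component of size ≥ 2 (or has a self-loop).
The vertices on cycles are {a, b, c, e, f, g, i} — 7 in total.

7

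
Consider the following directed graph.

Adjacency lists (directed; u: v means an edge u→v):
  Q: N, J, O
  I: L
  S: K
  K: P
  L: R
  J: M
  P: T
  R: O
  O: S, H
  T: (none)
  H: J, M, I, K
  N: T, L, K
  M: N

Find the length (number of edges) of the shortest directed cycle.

5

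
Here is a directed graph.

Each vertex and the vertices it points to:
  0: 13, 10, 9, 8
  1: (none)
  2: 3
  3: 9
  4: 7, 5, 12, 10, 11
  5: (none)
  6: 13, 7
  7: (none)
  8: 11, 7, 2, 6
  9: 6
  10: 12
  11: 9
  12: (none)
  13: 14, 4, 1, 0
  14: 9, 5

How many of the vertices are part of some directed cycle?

10

A vertex is on a directed cycle iff it belongs to a strongly connected component of size ≥ 2 (or has a self-loop).
The vertices on cycles are {0, 2, 3, 4, 6, 8, 9, 11, 13, 14} — 10 in total.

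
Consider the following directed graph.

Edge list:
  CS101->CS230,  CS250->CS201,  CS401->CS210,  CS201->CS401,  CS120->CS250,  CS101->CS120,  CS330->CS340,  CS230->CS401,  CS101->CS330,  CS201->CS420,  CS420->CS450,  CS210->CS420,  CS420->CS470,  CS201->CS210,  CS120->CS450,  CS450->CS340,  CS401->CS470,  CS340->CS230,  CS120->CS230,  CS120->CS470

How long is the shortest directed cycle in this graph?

For each vertex v, BFS finds the shortest path from v back to v.
The shortest such closed walk is CS450 → CS340 → CS230 → CS401 → CS210 → CS420 → CS450, length 6.

6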